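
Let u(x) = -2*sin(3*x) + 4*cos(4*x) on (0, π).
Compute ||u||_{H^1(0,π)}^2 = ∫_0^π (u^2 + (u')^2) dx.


||u||_{H^1(0,π)}^2 = 1632/7 + 156*π

u'(x) = -16*sin(4*x) - 6*cos(3*x).
Expand u² and (u')² and integrate term by term on (0, π), using: for integers n ≥ 1, ∫_0^π sin²(nx) dx = ∫_0^π cos²(nx) dx = π/2; for n ≠ n', ∫_0^π sin(nx)sin(n'x) dx = ∫_0^π cos(nx)cos(n'x) dx = 0; and by product-to-sum, ∫_0^π sin(nx)cos(n'x) dx = ½∫_0^π [sin((n+n')x) + sin((n−n')x)] dx, which is 0 when n+n' is even and 2n/(n²−n'²) when n+n' is odd (it need not vanish on (0, π)).
  u² squared terms: (-2)²·∫sin(3x)² dx = 4·π/2 = 2*π;  (4)²·∫cos(4x)² dx = 16·π/2 = 8*π.
  u² cross terms: 2·(-2)·(4)·∫sin(3x)·cos(4x) dx = -16·(-6/7) = 96/7.
  So ∫_0^π u² dx = 2*π + 8*π + 96/7 = 96/7 + 10*π.
  (u')² squared terms: (-16)²·∫sin(4x)² dx = 256·π/2 = 128*π;  (-6)²·∫cos(3x)² dx = 36·π/2 = 18*π.
  (u')² cross terms: 2·(-16)·(-6)·∫sin(4x)·cos(3x) dx = 192·(8/7) = 1536/7.
  So ∫_0^π (u')² dx = 128*π + 18*π + 1536/7 = 1536/7 + 146*π.
||u||_{H^1}^2 = (96/7 + 10*π) + (1536/7 + 146*π) = 1632/7 + 156*π.


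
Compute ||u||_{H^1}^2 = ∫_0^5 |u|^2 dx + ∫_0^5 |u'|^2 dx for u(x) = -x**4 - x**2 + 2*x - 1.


||u||_{H^1}^2 = 26241500/63

The H^1 norm (squared) on an interval (0, L) is
  ||u||_{H^1}^2 = ∫_0^L u(x)^2 dx + ∫_0^L u'(x)^2 dx.
Compute u'(x) = -4*x**3 - 2*x + 2.
Then u(x)^2 = x**8 + 2*x**6 - 4*x**5 + 3*x**4 - 4*x**3 + 6*x**2 - 4*x + 1 and u'(x)^2 = 16*x**6 + 16*x**4 - 16*x**3 + 4*x**2 - 8*x + 4.
Integrate each monomial from 0 to 5 using ∫_0^5 c·x^n dx = c·5^(n+1)/(n+1):
  ∫_0^5 u(x)^2 dx = ∫_0^5 (x^8 + 2*x^6 - 4*x^5 + 3*x^4 - 4*x^3 + 6*x^2 - 4*x + 1) dx. Term by term:
    ∫_0^5 x^8 dx = 1953125/9;  ∫_0^5 2*x^6 dx = 156250/7;  ∫_0^5 -4*x^5 dx = -31250/3;
    ∫_0^5 3*x^4 dx = 1875;  ∫_0^5 -4*x^3 dx = -625;  ∫_0^5 6*x^2 dx = 250;
    ∫_0^5 -4*x dx = -50;  ∫_0^5 1 dx = 5.
  Sum: 1953125/9 + 156250/7 − 31250/3 + 1875 − 625 + 250 − 50 + 5 = 14513540/63.
  ∫_0^5 u'(x)^2 dx = ∫_0^5 (16*x^6 + 16*x^4 - 16*x^3 + 4*x^2 - 8*x + 4) dx. Term by term:
    ∫_0^5 16*x^6 dx = 1250000/7;  ∫_0^5 16*x^4 dx = 10000;  ∫_0^5 -16*x^3 dx = -2500;
    ∫_0^5 4*x^2 dx = 500/3;  ∫_0^5 -8*x dx = -100;  ∫_0^5 4 dx = 20.
  Sum: 1250000/7 + 10000 − 2500 + 500/3 − 100 + 20 = 3909320/21.
Adding: ||u||_{H^1}^2 = 14513540/63 + 3909320/21 = 26241500/63.


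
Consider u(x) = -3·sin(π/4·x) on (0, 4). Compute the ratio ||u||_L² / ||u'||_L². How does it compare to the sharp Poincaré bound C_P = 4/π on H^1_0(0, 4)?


||u||_L² / ||u'||_L² = 4/π = C_P.

u(x) = -3·sin(π/4·x), so u'(x) = -3*π*cos(π*x/4)/4.
Writing u(x) = A·sin(kπx/L) with A = -3 and k = 1, use ∫_0^L sin²(kπx/L) dx = L/2 and ∫_0^L cos²(kπx/L) dx = L/2.
u² = 9·sin²(π/4·x) and (u')² = 9*π^2/16·cos²(π/4·x), and each of sin², cos² integrates to L/2 = 2 over (0, 4).
∫_0^4 u² dx = 18, so ||u||_L² = 3*sqrt(2).
∫_0^4 (u')² dx = 9*π^2/8, so ||u'||_L² = 3*sqrt(2)*π/4.
Ratio ||u||_L² / ||u'||_L² = 4/π.
Sharp Poincaré constant on H^1_0(0, 4) is C_P = L/π = 4/π, achieved by sin(π/4·x).
This is the k = 1 eigenfunction (up to amplitude), so the ratio equals the sharp Poincaré constant exactly.


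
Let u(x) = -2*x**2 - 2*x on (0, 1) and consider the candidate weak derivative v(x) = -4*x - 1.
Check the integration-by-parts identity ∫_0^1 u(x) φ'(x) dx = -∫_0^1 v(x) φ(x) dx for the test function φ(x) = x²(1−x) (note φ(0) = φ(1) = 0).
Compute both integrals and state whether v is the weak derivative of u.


LHS = 11/30, RHS = 17/60. No, v is not the weak derivative of u.

u(x) = -2*x**2 - 2*x, classical derivative u'(x) = -4*x - 2.
φ(x) = x²(1−x), so φ'(x) = x*(2 - 3*x).
Note φ(0) = φ(1) = 0, so the boundary term u·φ vanishes.
LHS = ∫_0^1 u(x) φ'(x) dx = ∫_0^1 (6*x^4 + 2*x^3 - 4*x^2) dx. Term by term:
  ∫_0^1 6*x^4 dx = 6/5;  ∫_0^1 2*x^3 dx = 1/2;  ∫_0^1 -4*x^2 dx = -4/3.
Sum: 6/5 + 1/2 − 4/3 = 11/30.
So LHS = 11/30.
∫_0^1 v(x) φ(x) dx = ∫_0^1 (4*x^4 - 3*x^3 - x^2) dx. Term by term:
  ∫_0^1 4*x^4 dx = 4/5;  ∫_0^1 -3*x^3 dx = -3/4;  ∫_0^1 -x^2 dx = -1/3.
Sum: 4/5 − 3/4 − 1/3 = -17/60.
So RHS = -∫_0^1 v(x) φ(x) dx = 17/60.
LHS − RHS = 1/12 ≠ 0, so the identity fails.
(For a valid weak derivative the identity must hold for EVERY test function, in particular this one. The failure shows v is NOT the weak derivative of u.)
Correct weak derivative would be u'(x) = -4*x - 2.


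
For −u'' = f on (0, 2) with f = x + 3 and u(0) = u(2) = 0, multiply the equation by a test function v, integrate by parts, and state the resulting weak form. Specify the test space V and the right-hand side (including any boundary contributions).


V = H^1_0(0, 2) (so v(0) = v(2) = 0); weak form: ∫_0^2 u'v' dx = ∫_0^2 (x + 3) v dx for all v ∈ V.

Multiply both sides by a test function v and integrate from 0 to 2:
  ∫_0^2 −u''(x) v(x) dx = ∫_0^2 f(x) v(x) dx.
Integrate the LHS by parts once:
  ∫_0^2 −u'' v dx = −[u'(x) v(x)]_0^2 + ∫_0^2 u'(x) v'(x) dx.
Thus ∫_0^2 u'(x) v'(x) dx = ∫_0^2 f(x) v(x) dx + [u'(x) v(x)]_0^2.
Choose V so that boundary terms are either known or forced to vanish.
u is Dirichlet: u(0) = u(2) = 0. Let V = H^1_0(0, 2); then v(0) = v(2) = 0, and [u' v]_0^2 = 0.
Weak formulation: find u (satisfying any essential BC) such that ∫_0^2 u'(x) v'(x) dx = ∫_0^2 f v dx for all v ∈ V.
Substituting f(x) = x + 3, the right-hand side is ∫_0^2 (x + 3) v dx.


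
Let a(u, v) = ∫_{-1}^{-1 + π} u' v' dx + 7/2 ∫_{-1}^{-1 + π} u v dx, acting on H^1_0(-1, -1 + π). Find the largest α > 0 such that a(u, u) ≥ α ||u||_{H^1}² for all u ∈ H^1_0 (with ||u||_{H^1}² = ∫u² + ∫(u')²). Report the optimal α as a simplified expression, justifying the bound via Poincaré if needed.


α = 1

Coercivity of a(·,·) on H^1_0(-1, -1 + π) means a(u, u) ≥ α ||u||_{H^1}² for every u ∈ H^1_0.
The interval has length L = π, and Poincaré/coercivity depend only on L. Here a(u, u) = ∫(u')² + (7/2)·∫u².
Here c = 7/2 ≥ 1, so a(u,u) = ∫(u')² + c∫u² ≥ ∫(u')² + ∫u² = ||u||_{H^1}², i.e. α = 1 works. No larger α is possible: a(u,u) ≥ α||u||_{H^1}² means (1−α)∫(u')² ≥ (α−c)∫u², and for the modes u_n = sin(nπ(x−x₀)/L) (x₀ the left endpoint) one has ∫u_n²/∫(u_n')² = (L/(nπ))² → 0, so a(u_n,u_n)/||u_n||_{H^1}² → 1. Hence the optimal constant is α = 1.
Therefore α = 1.


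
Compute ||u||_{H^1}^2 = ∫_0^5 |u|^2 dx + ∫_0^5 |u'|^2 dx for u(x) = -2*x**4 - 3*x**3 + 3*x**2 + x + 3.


||u||_{H^1}^2 = 304677025/126

The H^1 norm (squared) on an interval (0, L) is
  ||u||_{H^1}^2 = ∫_0^L u(x)^2 dx + ∫_0^L u'(x)^2 dx.
Compute u'(x) = -8*x**3 - 9*x**2 + 6*x + 1.
Then u(x)^2 = 4*x**8 + 12*x**7 - 3*x**6 - 22*x**5 - 9*x**4 - 12*x**3 + 19*x**2 + 6*x + 9 and u'(x)^2 = 64*x**6 + 144*x**5 - 15*x**4 - 124*x**3 + 18*x**2 + 12*x + 1.
Integrate each monomial from 0 to 5 using ∫_0^5 c·x^n dx = c·5^(n+1)/(n+1):
  ∫_0^5 u(x)^2 dx = ∫_0^5 (4*x^8 + 12*x^7 - 3*x^6 - 22*x^5 - 9*x^4 - 12*x^3 + 19*x^2 + 6*x + 9) dx. Term by term:
    ∫_0^5 4*x^8 dx = 7812500/9;  ∫_0^5 12*x^7 dx = 1171875/2;  ∫_0^5 -3*x^6 dx = -234375/7;
    ∫_0^5 -22*x^5 dx = -171875/3;  ∫_0^5 -9*x^4 dx = -5625;  ∫_0^5 -12*x^3 dx = -1875;
    ∫_0^5 19*x^2 dx = 2375/3;  ∫_0^5 6*x dx = 75;  ∫_0^5 9 dx = 45.
  Sum: 7812500/9 + 1171875/2 − 234375/7 − 171875/3 − 5625 − 1875 + 2375/3 + 75 + 45 = 170935495/126.
  ∫_0^5 u'(x)^2 dx = ∫_0^5 (64*x^6 + 144*x^5 - 15*x^4 - 124*x^3 + 18*x^2 + 12*x + 1) dx. Term by term:
    ∫_0^5 64*x^6 dx = 5000000/7;  ∫_0^5 144*x^5 dx = 375000;  ∫_0^5 -15*x^4 dx = -9375;
    ∫_0^5 -124*x^3 dx = -19375;  ∫_0^5 18*x^2 dx = 750;  ∫_0^5 12*x dx = 150;
    ∫_0^5 1 dx = 5.
  Sum: 5000000/7 + 375000 − 9375 − 19375 + 750 + 150 + 5 = 7430085/7.
Adding: ||u||_{H^1}^2 = 170935495/126 + 7430085/7 = 304677025/126.


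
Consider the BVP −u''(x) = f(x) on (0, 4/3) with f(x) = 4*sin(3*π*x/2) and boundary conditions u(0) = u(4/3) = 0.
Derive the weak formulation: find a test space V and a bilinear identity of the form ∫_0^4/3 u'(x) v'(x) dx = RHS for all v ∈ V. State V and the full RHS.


V = H^1_0(0, 4/3) (so v(0) = v(4/3) = 0); weak form: ∫_0^4/3 u'v' dx = ∫_0^4/3 (4*sin(3*π*x/2)) v dx for all v ∈ V.

Multiply both sides by a test function v and integrate from 0 to 4/3:
  ∫_0^4/3 −u''(x) v(x) dx = ∫_0^4/3 f(x) v(x) dx.
Integrate the LHS by parts once:
  ∫_0^4/3 −u'' v dx = −[u'(x) v(x)]_0^4/3 + ∫_0^4/3 u'(x) v'(x) dx.
Thus ∫_0^4/3 u'(x) v'(x) dx = ∫_0^4/3 f(x) v(x) dx + [u'(x) v(x)]_0^4/3.
Choose V so that boundary terms are either known or forced to vanish.
u is Dirichlet: u(0) = u(4/3) = 0. Let V = H^1_0(0, 4/3); then v(0) = v(4/3) = 0, and [u' v]_0^4/3 = 0.
Weak formulation: find u (satisfying any essential BC) such that ∫_0^4/3 u'(x) v'(x) dx = ∫_0^4/3 f v dx for all v ∈ V.
Substituting f(x) = 4*sin(3*π*x/2), the right-hand side is ∫_0^4/3 (4*sin(3*π*x/2)) v dx.


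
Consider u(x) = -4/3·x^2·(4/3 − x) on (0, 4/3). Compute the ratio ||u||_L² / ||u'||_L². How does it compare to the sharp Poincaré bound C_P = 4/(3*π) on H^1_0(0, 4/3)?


||u||_L² / ||u'||_L² = 2*sqrt(14)/21 < C_P = 4/(3*π).

u(x) = -4/3·x^2·(4/3 − x), so u'(x) = 4*x*(9*x - 8)/9.
u(x) = -4/3·x^2·(4/3 − x) vanishes at x = 0 and x = 4/3, so u ∈ H^1_0(0, 4/3). Differentiate via the product rule and integrate the resulting polynomials term by term.
  ∫_0^4/3 u² dx = ∫_0^4/3 (16*x^6/9 - 128*x^5/27 + 256*x^4/81) dx. Term by term:
    ∫_0^4/3 16*x^6/9 dx = 262144/137781;  ∫_0^4/3 -128*x^5/27 dx = -262144/59049;  ∫_0^4/3 256*x^4/81 dx = 262144/98415.
  Sum: 262144/137781 − 262144/59049 + 262144/98415 = 262144/2066715.
  ∫_0^4/3 (u')² dx = ∫_0^4/3 (16*x^4 - 256*x^3/9 + 1024*x^2/81) dx. Term by term:
    ∫_0^4/3 16*x^4 dx = 16384/1215;  ∫_0^4/3 -256*x^3/9 dx = -16384/729;  ∫_0^4/3 1024*x^2/81 dx = 65536/6561.
  Sum: 16384/1215 − 16384/729 + 65536/6561 = 32768/32805.
∫_0^4/3 u² dx = 262144/2066715, so ||u||_L² = 512*sqrt(35)/8505.
∫_0^4/3 (u')² dx = 32768/32805, so ||u'||_L² = 128*sqrt(10)/405.
Ratio ||u||_L² / ||u'||_L² = 2*sqrt(14)/21.
Sharp Poincaré constant on H^1_0(0, 4/3) is C_P = L/π = 4/(3*π), achieved by sin(3*π/4·x).
A polynomial bump cannot attain the sharp Poincaré constant (only the first sine eigenfunction does), so the ratio is strictly less than C_P, consistent with ||u||_L² ≤ C_P ||u'||_L².


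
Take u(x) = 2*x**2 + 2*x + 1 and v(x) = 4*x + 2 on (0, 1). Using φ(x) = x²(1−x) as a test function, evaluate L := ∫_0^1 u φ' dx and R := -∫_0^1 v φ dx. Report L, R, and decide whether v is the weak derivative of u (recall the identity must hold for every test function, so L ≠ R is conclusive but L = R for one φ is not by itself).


LHS = -11/30, RHS = -11/30. Yes, v = u' weakly.

u(x) = 2*x**2 + 2*x + 1, classical derivative u'(x) = 4*x + 2.
φ(x) = x²(1−x), so φ'(x) = x*(2 - 3*x).
Note φ(0) = φ(1) = 0, so the boundary term u·φ vanishes.
LHS = ∫_0^1 u(x) φ'(x) dx = ∫_0^1 (-6*x^4 - 2*x^3 + x^2 + 2*x) dx. Term by term:
  ∫_0^1 -6*x^4 dx = -6/5;  ∫_0^1 -2*x^3 dx = -1/2;  ∫_0^1 x^2 dx = 1/3;
  ∫_0^1 2*x dx = 1.
Sum: -6/5 − 1/2 + 1/3 + 1 = -11/30.
So LHS = -11/30.
∫_0^1 v(x) φ(x) dx = ∫_0^1 (-4*x^4 + 2*x^3 + 2*x^2) dx. Term by term:
  ∫_0^1 -4*x^4 dx = -4/5;  ∫_0^1 2*x^3 dx = 1/2;  ∫_0^1 2*x^2 dx = 2/3.
Sum: -4/5 + 1/2 + 2/3 = 11/30.
So RHS = -∫_0^1 v(x) φ(x) dx = -11/30.
LHS = RHS, so the identity holds for this test φ.
Moreover u is smooth here and v(x) = u'(x) = 4*x + 2 pointwise, so the identity holds for every test function. Hence v is the weak derivative of u.


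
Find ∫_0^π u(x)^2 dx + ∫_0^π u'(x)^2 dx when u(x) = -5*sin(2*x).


||u||_{H^1(0,π)}^2 = 125*π/2

u'(x) = -10*cos(2*x).
Expand u² and (u')² and integrate term by term on (0, π), using: for integers n ≥ 1, ∫_0^π sin²(nx) dx = ∫_0^π cos²(nx) dx = π/2; for n ≠ n', ∫_0^π sin(nx)sin(n'x) dx = ∫_0^π cos(nx)cos(n'x) dx = 0; and by product-to-sum, ∫_0^π sin(nx)cos(n'x) dx = ½∫_0^π [sin((n+n')x) + sin((n−n')x)] dx, which is 0 when n+n' is even and 2n/(n²−n'²) when n+n' is odd (it need not vanish on (0, π)).
  u² squared terms: (-5)²·∫sin(2x)² dx = 25·π/2 = 25*π/2.
  So ∫_0^π u² dx = 25*π/2.
  (u')² squared terms: (-10)²·∫cos(2x)² dx = 100·π/2 = 50*π.
  So ∫_0^π (u')² dx = 50*π.
||u||_{H^1}^2 = (25*π/2) + (50*π) = 125*π/2.


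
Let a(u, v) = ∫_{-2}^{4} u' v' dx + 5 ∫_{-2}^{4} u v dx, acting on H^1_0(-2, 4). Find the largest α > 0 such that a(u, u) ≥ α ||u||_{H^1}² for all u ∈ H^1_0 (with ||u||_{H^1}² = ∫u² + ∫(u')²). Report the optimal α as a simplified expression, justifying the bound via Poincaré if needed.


α = 1

Coercivity of a(·,·) on H^1_0(-2, 4) means a(u, u) ≥ α ||u||_{H^1}² for every u ∈ H^1_0.
The interval has length L = 6, and Poincaré/coercivity depend only on L. Here a(u, u) = ∫(u')² + (5)·∫u².
Here c = 5 ≥ 1, so a(u,u) = ∫(u')² + c∫u² ≥ ∫(u')² + ∫u² = ||u||_{H^1}², i.e. α = 1 works. No larger α is possible: a(u,u) ≥ α||u||_{H^1}² means (1−α)∫(u')² ≥ (α−c)∫u², and for the modes u_n = sin(nπ(x−x₀)/L) (x₀ the left endpoint) one has ∫u_n²/∫(u_n')² = (L/(nπ))² → 0, so a(u_n,u_n)/||u_n||_{H^1}² → 1. Hence the optimal constant is α = 1.
Therefore α = 1.


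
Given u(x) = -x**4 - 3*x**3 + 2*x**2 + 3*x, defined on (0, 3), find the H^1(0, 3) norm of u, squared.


||u||_{H^1}^2 = 80415/4

The H^1 norm (squared) on an interval (0, L) is
  ||u||_{H^1}^2 = ∫_0^L u(x)^2 dx + ∫_0^L u'(x)^2 dx.
Compute u'(x) = -4*x**3 - 9*x**2 + 4*x + 3.
Then u(x)^2 = x**8 + 6*x**7 + 5*x**6 - 18*x**5 - 14*x**4 + 12*x**3 + 9*x**2 and u'(x)^2 = 16*x**6 + 72*x**5 + 49*x**4 - 96*x**3 - 38*x**2 + 24*x + 9.
Integrate each monomial from 0 to 3 using ∫_0^3 c·x^n dx = c·3^(n+1)/(n+1):
  ∫_0^3 u(x)^2 dx = ∫_0^3 (x^8 + 6*x^7 + 5*x^6 - 18*x^5 - 14*x^4 + 12*x^3 + 9*x^2) dx. Term by term:
    ∫_0^3 x^8 dx = 2187;  ∫_0^3 6*x^7 dx = 19683/4;  ∫_0^3 5*x^6 dx = 10935/7;
    ∫_0^3 -18*x^5 dx = -2187;  ∫_0^3 -14*x^4 dx = -3402/5;  ∫_0^3 12*x^3 dx = 243;
    ∫_0^3 9*x^2 dx = 81.
  Sum: 2187 + 19683/4 + 10935/7 − 2187 − 3402/5 + 243 + 81 = 857709/140.
  ∫_0^3 u'(x)^2 dx = ∫_0^3 (16*x^6 + 72*x^5 + 49*x^4 - 96*x^3 - 38*x^2 + 24*x + 9) dx. Term by term:
    ∫_0^3 16*x^6 dx = 34992/7;  ∫_0^3 72*x^5 dx = 8748;  ∫_0^3 49*x^4 dx = 11907/5;
    ∫_0^3 -96*x^3 dx = -1944;  ∫_0^3 -38*x^2 dx = -342;  ∫_0^3 24*x dx = 108;
    ∫_0^3 9 dx = 27.
  Sum: 34992/7 + 8748 + 11907/5 − 1944 − 342 + 108 + 27 = 489204/35.
Adding: ||u||_{H^1}^2 = 857709/140 + 489204/35 = 80415/4.


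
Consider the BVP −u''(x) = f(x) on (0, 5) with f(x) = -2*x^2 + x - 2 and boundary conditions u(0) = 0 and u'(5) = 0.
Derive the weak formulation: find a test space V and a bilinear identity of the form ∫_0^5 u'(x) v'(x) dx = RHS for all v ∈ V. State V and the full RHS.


V = {v ∈ H^1(0, 5) : v(0) = 0} (test functions vanish at x = 0 where u is specified); weak form: ∫_0^5 u'v' dx = ∫_0^5 (-2*x^2 + x - 2) v dx for all v ∈ V.

Multiply both sides by a test function v and integrate from 0 to 5:
  ∫_0^5 −u''(x) v(x) dx = ∫_0^5 f(x) v(x) dx.
Integrate the LHS by parts once:
  ∫_0^5 −u'' v dx = −[u'(x) v(x)]_0^5 + ∫_0^5 u'(x) v'(x) dx.
Thus ∫_0^5 u'(x) v'(x) dx = ∫_0^5 f(x) v(x) dx + [u'(x) v(x)]_0^5.
Choose V so that boundary terms are either known or forced to vanish.
Mixed BC: u(0) = 0 (Dirichlet) and u'(5) = 0 (Neumann). Define V = {v ∈ H^1(0, 5) : v(0) = 0}. Then [u' v]_0^5 = u'(5)·v(5) − u'(0)·0 = 0.
Weak formulation: find u (satisfying any essential BC) such that ∫_0^5 u'(x) v'(x) dx = ∫_0^5 f v dx for all v ∈ V (Dirichlet at 0 absorbed into V; the Neumann datum at x = 5 is zero, so no boundary term remains).
Substituting f(x) = -2*x^2 + x - 2, the right-hand side is ∫_0^5 (-2*x^2 + x - 2) v dx.


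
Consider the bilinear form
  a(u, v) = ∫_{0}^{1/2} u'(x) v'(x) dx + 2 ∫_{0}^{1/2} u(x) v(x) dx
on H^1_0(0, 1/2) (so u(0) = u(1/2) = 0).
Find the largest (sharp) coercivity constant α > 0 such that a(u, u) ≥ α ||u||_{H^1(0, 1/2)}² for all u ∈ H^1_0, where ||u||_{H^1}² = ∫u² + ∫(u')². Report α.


α = 1

Coercivity of a(·,·) on H^1_0(0, 1/2) means a(u, u) ≥ α ||u||_{H^1}² for every u ∈ H^1_0.
The interval has length L = 1/2, and Poincaré/coercivity depend only on L. Here a(u, u) = ∫(u')² + (2)·∫u².
Here c = 2 ≥ 1, so a(u,u) = ∫(u')² + c∫u² ≥ ∫(u')² + ∫u² = ||u||_{H^1}², i.e. α = 1 works. No larger α is possible: a(u,u) ≥ α||u||_{H^1}² means (1−α)∫(u')² ≥ (α−c)∫u², and for the modes u_n = sin(nπ(x−x₀)/L) (x₀ the left endpoint) one has ∫u_n²/∫(u_n')² = (L/(nπ))² → 0, so a(u_n,u_n)/||u_n||_{H^1}² → 1. Hence the optimal constant is α = 1.
Therefore α = 1.


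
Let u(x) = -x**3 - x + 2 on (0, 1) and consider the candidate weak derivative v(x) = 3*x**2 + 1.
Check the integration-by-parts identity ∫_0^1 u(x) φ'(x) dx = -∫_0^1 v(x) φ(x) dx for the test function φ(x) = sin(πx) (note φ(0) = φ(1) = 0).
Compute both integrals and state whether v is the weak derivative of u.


LHS = -12/π^3 + 5/π, RHS = -5/π + 12/π^3. No, v is not the weak derivative of u.

u(x) = -x**3 - x + 2, classical derivative u'(x) = -3*x**2 - 1.
φ(x) = sin(πx), so φ'(x) = π*cos(π*x).
Note φ(0) = φ(1) = 0, so the boundary term u·φ vanishes.
LHS = ∫_0^1 u(x) φ'(x) dx = ∫_0^1 (-π*x^3*cos(π*x) - π*x*cos(π*x) + 2*π*cos(π*x)) dx. Term by term:
  ∫_0^1 2*π*cos(π*x) dx = 0;  ∫_0^1 -π*x*cos(π*x) dx = 2/π;  ∫_0^1 -π*x^3*cos(π*x) dx = -12/π^3 + 3/π.
Sum: 0 + 2/π + -12/π^3 + 3/π = -12/π^3 + 5/π.
So LHS = -12/π^3 + 5/π.
∫_0^1 v(x) φ(x) dx = ∫_0^1 (3*x^2*sin(π*x) + sin(π*x)) dx. Term by term:
  ∫_0^1 3*x^2*sin(π*x) dx = -12/π^3 + 3/π;  ∫_0^1 sin(π*x) dx = 2/π.
Sum: -12/π^3 + 3/π + 2/π = -12/π^3 + 5/π.
So RHS = -∫_0^1 v(x) φ(x) dx = -5/π + 12/π^3.
LHS − RHS = -24/π^3 + 10/π ≠ 0, so the identity fails.
(For a valid weak derivative the identity must hold for EVERY test function, in particular this one. The failure shows v is NOT the weak derivative of u.)
Correct weak derivative would be u'(x) = -3*x**2 - 1.


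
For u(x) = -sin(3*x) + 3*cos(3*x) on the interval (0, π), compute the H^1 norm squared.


||u||_{H^1(0,π)}^2 = 50*π

u'(x) = -9*sin(3*x) - 3*cos(3*x).
Expand u² and (u')² and integrate term by term on (0, π), using: for integers n ≥ 1, ∫_0^π sin²(nx) dx = ∫_0^π cos²(nx) dx = π/2; for n ≠ n', ∫_0^π sin(nx)sin(n'x) dx = ∫_0^π cos(nx)cos(n'x) dx = 0; and by product-to-sum, ∫_0^π sin(nx)cos(n'x) dx = ½∫_0^π [sin((n+n')x) + sin((n−n')x)] dx, which is 0 when n+n' is even and 2n/(n²−n'²) when n+n' is odd (it need not vanish on (0, π)).
  u² squared terms: (-1)²·∫sin(3x)² dx = 1·π/2 = π/2;  (3)²·∫cos(3x)² dx = 9·π/2 = 9*π/2.
  u² cross terms: 2·(-1)·(3)·∫sin(3x)·cos(3x) dx = -6·(0) = 0.
  So ∫_0^π u² dx = π/2 + 9*π/2 + 0 = 5*π.
  (u')² squared terms: (-9)²·∫sin(3x)² dx = 81·π/2 = 81*π/2;  (-3)²·∫cos(3x)² dx = 9·π/2 = 9*π/2.
  (u')² cross terms: 2·(-9)·(-3)·∫sin(3x)·cos(3x) dx = 54·(0) = 0.
  So ∫_0^π (u')² dx = 81*π/2 + 9*π/2 + 0 = 45*π.
||u||_{H^1}^2 = (5*π) + (45*π) = 50*π.


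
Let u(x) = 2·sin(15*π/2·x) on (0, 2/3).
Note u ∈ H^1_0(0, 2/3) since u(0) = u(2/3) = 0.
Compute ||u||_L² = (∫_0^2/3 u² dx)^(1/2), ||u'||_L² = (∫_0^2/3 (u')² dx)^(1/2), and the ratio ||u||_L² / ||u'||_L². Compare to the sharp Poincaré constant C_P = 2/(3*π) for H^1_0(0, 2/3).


||u||_L² / ||u'||_L² = 2/(15*π) < C_P = 2/(3*π).

u(x) = 2·sin(15*π/2·x), so u'(x) = 15*π*cos(15*π*x/2).
Writing u(x) = A·sin(kπx/L) with A = 2 and k = 5, use ∫_0^L sin²(kπx/L) dx = L/2 and ∫_0^L cos²(kπx/L) dx = L/2.
u² = 4·sin²(15*π/2·x) and (u')² = 225*π^2·cos²(15*π/2·x), and each of sin², cos² integrates to L/2 = 1/3 over (0, 2/3).
∫_0^2/3 u² dx = 4/3, so ||u||_L² = 2*sqrt(3)/3.
∫_0^2/3 (u')² dx = 75*π^2, so ||u'||_L² = 5*sqrt(3)*π.
Ratio ||u||_L² / ||u'||_L² = 2/(15*π).
Sharp Poincaré constant on H^1_0(0, 2/3) is C_P = L/π = 2/(3*π), achieved by sin(3*π/2·x).
This is the k = 5 harmonic; the ratio L/(kπ) is strictly less than C_P = L/π, consistent with the sharp inequality ||u||_L² ≤ C_P ||u'||_L².


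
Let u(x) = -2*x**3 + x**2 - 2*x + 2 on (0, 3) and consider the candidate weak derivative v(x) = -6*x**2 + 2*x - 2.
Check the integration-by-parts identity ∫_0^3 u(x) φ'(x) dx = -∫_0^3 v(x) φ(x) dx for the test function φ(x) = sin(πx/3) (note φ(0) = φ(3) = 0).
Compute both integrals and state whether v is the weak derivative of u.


LHS = -648/π^3 + 156/π, RHS = -648/π^3 + 156/π. Yes, v = u' weakly.

u(x) = -2*x**3 + x**2 - 2*x + 2, classical derivative u'(x) = -6*x**2 + 2*x - 2.
φ(x) = sin(πx/3), so φ'(x) = π*cos(π*x/3)/3.
Note φ(0) = φ(3) = 0, so the boundary term u·φ vanishes.
LHS = ∫_0^3 u(x) φ'(x) dx = ∫_0^3 (-2*π*x^3*cos(π*x/3)/3 + π*x^2*cos(π*x/3)/3 - 2*π*x*cos(π*x/3)/3 + 2*π*cos(π*x/3)/3) dx. Term by term:
  ∫_0^3 2*π*cos(π*x/3)/3 dx = 0;  ∫_0^3 -2*π*x*cos(π*x/3)/3 dx = 12/π;  ∫_0^3 -2*π*x^3*cos(π*x/3)/3 dx = -648/π^3 + 162/π;
  ∫_0^3 π*x^2*cos(π*x/3)/3 dx = -18/π.
Sum: 0 + 12/π + -648/π^3 + 162/π − 18/π = -648/π^3 + 156/π.
So LHS = -648/π^3 + 156/π.
∫_0^3 v(x) φ(x) dx = ∫_0^3 (-6*x^2*sin(π*x/3) + 2*x*sin(π*x/3) - 2*sin(π*x/3)) dx. Term by term:
  ∫_0^3 -2*sin(π*x/3) dx = -12/π;  ∫_0^3 -6*x^2*sin(π*x/3) dx = -162/π + 648/π^3;  ∫_0^3 2*x*sin(π*x/3) dx = 18/π.
Sum: -12/π + -162/π + 648/π^3 + 18/π = -156/π + 648/π^3.
So RHS = -∫_0^3 v(x) φ(x) dx = -648/π^3 + 156/π.
LHS = RHS, so the identity holds for this test φ.
Moreover u is smooth here and v(x) = u'(x) = -6*x**2 + 2*x - 2 pointwise, so the identity holds for every test function. Hence v is the weak derivative of u.


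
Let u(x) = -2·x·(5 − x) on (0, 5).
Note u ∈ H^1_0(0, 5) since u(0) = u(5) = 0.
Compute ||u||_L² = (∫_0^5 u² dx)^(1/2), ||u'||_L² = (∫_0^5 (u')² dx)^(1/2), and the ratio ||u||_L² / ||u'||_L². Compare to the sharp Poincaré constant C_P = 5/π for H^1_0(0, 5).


||u||_L² / ||u'||_L² = sqrt(10)/2 < C_P = 5/π.

u(x) = -2·x·(5 − x), so u'(x) = 4*x - 10.
u(x) = -2·x·(5 − x) vanishes at x = 0 and x = 5, so u ∈ H^1_0(0, 5). Differentiate via the product rule and integrate the resulting polynomials term by term.
  ∫_0^5 u² dx = ∫_0^5 (4*x^4 - 40*x^3 + 100*x^2) dx. Term by term:
    ∫_0^5 4*x^4 dx = 2500;  ∫_0^5 -40*x^3 dx = -6250;  ∫_0^5 100*x^2 dx = 12500/3.
  Sum: 2500 − 6250 + 12500/3 = 1250/3.
  ∫_0^5 (u')² dx = ∫_0^5 (16*x^2 - 80*x + 100) dx. Term by term:
    ∫_0^5 16*x^2 dx = 2000/3;  ∫_0^5 -80*x dx = -1000;  ∫_0^5 100 dx = 500.
  Sum: 2000/3 − 1000 + 500 = 500/3.
∫_0^5 u² dx = 1250/3, so ||u||_L² = 25*sqrt(6)/3.
∫_0^5 (u')² dx = 500/3, so ||u'||_L² = 10*sqrt(15)/3.
Ratio ||u||_L² / ||u'||_L² = sqrt(10)/2.
Sharp Poincaré constant on H^1_0(0, 5) is C_P = L/π = 5/π, achieved by sin(π/5·x).
A polynomial bump cannot attain the sharp Poincaré constant (only the first sine eigenfunction does), so the ratio is strictly less than C_P, consistent with ||u||_L² ≤ C_P ||u'||_L².


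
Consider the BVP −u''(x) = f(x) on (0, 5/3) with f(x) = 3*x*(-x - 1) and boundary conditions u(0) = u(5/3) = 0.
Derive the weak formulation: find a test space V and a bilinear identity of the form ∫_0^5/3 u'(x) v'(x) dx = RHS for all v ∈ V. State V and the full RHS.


V = H^1_0(0, 5/3) (so v(0) = v(5/3) = 0); weak form: ∫_0^5/3 u'v' dx = ∫_0^5/3 (3*x*(-x - 1)) v dx for all v ∈ V.

Multiply both sides by a test function v and integrate from 0 to 5/3:
  ∫_0^5/3 −u''(x) v(x) dx = ∫_0^5/3 f(x) v(x) dx.
Integrate the LHS by parts once:
  ∫_0^5/3 −u'' v dx = −[u'(x) v(x)]_0^5/3 + ∫_0^5/3 u'(x) v'(x) dx.
Thus ∫_0^5/3 u'(x) v'(x) dx = ∫_0^5/3 f(x) v(x) dx + [u'(x) v(x)]_0^5/3.
Choose V so that boundary terms are either known or forced to vanish.
u is Dirichlet: u(0) = u(5/3) = 0. Let V = H^1_0(0, 5/3); then v(0) = v(5/3) = 0, and [u' v]_0^5/3 = 0.
Weak formulation: find u (satisfying any essential BC) such that ∫_0^5/3 u'(x) v'(x) dx = ∫_0^5/3 f v dx for all v ∈ V.
Substituting f(x) = 3*x*(-x - 1), the right-hand side is ∫_0^5/3 (3*x*(-x - 1)) v dx.


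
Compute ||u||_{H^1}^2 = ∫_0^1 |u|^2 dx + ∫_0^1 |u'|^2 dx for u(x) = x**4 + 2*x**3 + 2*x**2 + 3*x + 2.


||u||_{H^1}^2 = 68653/630

The H^1 norm (squared) on an interval (0, L) is
  ||u||_{H^1}^2 = ∫_0^L u(x)^2 dx + ∫_0^L u'(x)^2 dx.
Compute u'(x) = 4*x**3 + 6*x**2 + 4*x + 3.
Then u(x)^2 = x**8 + 4*x**7 + 8*x**6 + 14*x**5 + 20*x**4 + 20*x**3 + 17*x**2 + 12*x + 4 and u'(x)^2 = 16*x**6 + 48*x**5 + 68*x**4 + 72*x**3 + 52*x**2 + 24*x + 9.
Integrate each monomial from 0 to 1 using ∫_0^1 c·x^n dx = c·1^(n+1)/(n+1):
  ∫_0^1 u(x)^2 dx = ∫_0^1 (x^8 + 4*x^7 + 8*x^6 + 14*x^5 + 20*x^4 + 20*x^3 + 17*x^2 + 12*x + 4) dx. Term by term:
    ∫_0^1 x^8 dx = 1/9;  ∫_0^1 4*x^7 dx = 1/2;  ∫_0^1 8*x^6 dx = 8/7;
    ∫_0^1 14*x^5 dx = 7/3;  ∫_0^1 20*x^4 dx = 4;  ∫_0^1 20*x^3 dx = 5;
    ∫_0^1 17*x^2 dx = 17/3;  ∫_0^1 12*x dx = 6;  ∫_0^1 4 dx = 4.
  Sum: 1/9 + 1/2 + 8/7 + 7/3 + 4 + 5 + 17/3 + 6 + 4 = 3623/126.
  ∫_0^1 u'(x)^2 dx = ∫_0^1 (16*x^6 + 48*x^5 + 68*x^4 + 72*x^3 + 52*x^2 + 24*x + 9) dx. Term by term:
    ∫_0^1 16*x^6 dx = 16/7;  ∫_0^1 48*x^5 dx = 8;  ∫_0^1 68*x^4 dx = 68/5;
    ∫_0^1 72*x^3 dx = 18;  ∫_0^1 52*x^2 dx = 52/3;  ∫_0^1 24*x dx = 12;
    ∫_0^1 9 dx = 9.
  Sum: 16/7 + 8 + 68/5 + 18 + 52/3 + 12 + 9 = 8423/105.
Adding: ||u||_{H^1}^2 = 3623/126 + 8423/105 = 68653/630.


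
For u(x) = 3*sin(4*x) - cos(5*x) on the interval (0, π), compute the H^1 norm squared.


||u||_{H^1(0,π)}^2 = 416/3 + 179*π/2

u'(x) = 5*sin(5*x) + 12*cos(4*x).
Expand u² and (u')² and integrate term by term on (0, π), using: for integers n ≥ 1, ∫_0^π sin²(nx) dx = ∫_0^π cos²(nx) dx = π/2; for n ≠ n', ∫_0^π sin(nx)sin(n'x) dx = ∫_0^π cos(nx)cos(n'x) dx = 0; and by product-to-sum, ∫_0^π sin(nx)cos(n'x) dx = ½∫_0^π [sin((n+n')x) + sin((n−n')x)] dx, which is 0 when n+n' is even and 2n/(n²−n'²) when n+n' is odd (it need not vanish on (0, π)).
  u² squared terms: (-1)²·∫cos(5x)² dx = 1·π/2 = π/2;  (3)²·∫sin(4x)² dx = 9·π/2 = 9*π/2.
  u² cross terms: 2·(-1)·(3)·∫cos(5x)·sin(4x) dx = -6·(-8/9) = 16/3.
  So ∫_0^π u² dx = π/2 + 9*π/2 + 16/3 = 16/3 + 5*π.
  (u')² squared terms: (5)²·∫sin(5x)² dx = 25·π/2 = 25*π/2;  (12)²·∫cos(4x)² dx = 144·π/2 = 72*π.
  (u')² cross terms: 2·(5)·(12)·∫sin(5x)·cos(4x) dx = 120·(10/9) = 400/3.
  So ∫_0^π (u')² dx = 25*π/2 + 72*π + 400/3 = 400/3 + 169*π/2.
||u||_{H^1}^2 = (16/3 + 5*π) + (400/3 + 169*π/2) = 416/3 + 179*π/2.


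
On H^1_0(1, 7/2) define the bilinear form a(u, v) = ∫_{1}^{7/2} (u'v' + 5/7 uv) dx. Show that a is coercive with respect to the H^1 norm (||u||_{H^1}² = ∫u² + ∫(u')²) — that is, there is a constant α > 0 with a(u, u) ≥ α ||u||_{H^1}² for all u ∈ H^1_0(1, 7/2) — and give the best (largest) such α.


α = (125 + 28*π^2)/(7*(25 + 4*π^2))

Coercivity of a(·,·) on H^1_0(1, 7/2) means a(u, u) ≥ α ||u||_{H^1}² for every u ∈ H^1_0.
The interval has length L = 5/2, and Poincaré/coercivity depend only on L. Here a(u, u) = ∫(u')² + (5/7)·∫u².
Here 0 < c = 5/7 < 1. The condition a(u,u) ≥ α||u||_{H^1}² reads (1−α)∫(u')² ≥ (α−c)∫u². Any admissible α is ≤ 1 (rapidly oscillating u have ∫u²/∫(u')² → 0), and α = 1 would force 0 ≥ (1−c)∫u², impossible since c < 1; so 1−α > 0. By the sharp Poincaré inequality on H^1_0 of an interval of length L, ∫(u')² ≥ (π/L)²∫u² with equality for the first sine mode sin(π(x−x₀)/L) (x₀ the left endpoint), so the inequality holds for all u iff (1−α)(π/L)² ≥ α − c, i.e. α ≤ ((π/L)² + c)/((π/L)² + 1) = (1 + c(L/π)²)/(1 + (L/π)²). With (π/L)² = 4*π^2/25 and c = 5/7, the largest admissible constant is α = ((π/L)² + c)/((π/L)² + 1).
Simplifying, α = (125 + 28*π^2)/(7*(25 + 4*π^2)).


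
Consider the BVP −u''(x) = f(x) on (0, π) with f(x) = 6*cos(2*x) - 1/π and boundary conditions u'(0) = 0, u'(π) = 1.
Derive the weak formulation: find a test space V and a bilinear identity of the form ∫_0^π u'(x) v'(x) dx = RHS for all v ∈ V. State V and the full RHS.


V = H^1(0, π) (v unrestricted at boundary; u is determined up to an additive constant); weak form: ∫_0^π u'v' dx = ∫_0^π (6*cos(2*x) - 1/π) v dx + v(π) for all v ∈ V.

Multiply both sides by a test function v and integrate from 0 to π:
  ∫_0^π −u''(x) v(x) dx = ∫_0^π f(x) v(x) dx.
Integrate the LHS by parts once:
  ∫_0^π −u'' v dx = −[u'(x) v(x)]_0^π + ∫_0^π u'(x) v'(x) dx.
Thus ∫_0^π u'(x) v'(x) dx = ∫_0^π f(x) v(x) dx + [u'(x) v(x)]_0^π.
Choose V so that boundary terms are either known or forced to vanish.
u has inhomogeneous Neumann u'(0) = 0, u'(π) = 1. [u' v]_0^π = (1)·v(π) − (0)·v(0) = v(π). Take V = H^1(0, π); boundary term becomes part of RHS.
Weak formulation: find u (satisfying any essential BC) such that ∫_0^π u'(x) v'(x) dx = ∫_0^π f v dx + v(π) for all v ∈ V (Neumann data are natural BCs: they enter the RHS as boundary terms).
Substituting f(x) = 6*cos(2*x) - 1/π, the right-hand side is ∫_0^π (6*cos(2*x) - 1/π) v dx + v(π).
Compatibility check (pure Neumann): taking v ≡ 1 ∈ V gives 0 = ∫_0^π f dx + (1) − (0), i.e. ∫_0^π f dx must equal u'(0) − u'(π) = -1. Indeed ∫_0^π (6*cos(2*x) - 1/π) dx = -1, so the data are compatible. The solution is then unique only up to an additive constant (fix it e.g. by requiring ∫_0^π u dx = 0).


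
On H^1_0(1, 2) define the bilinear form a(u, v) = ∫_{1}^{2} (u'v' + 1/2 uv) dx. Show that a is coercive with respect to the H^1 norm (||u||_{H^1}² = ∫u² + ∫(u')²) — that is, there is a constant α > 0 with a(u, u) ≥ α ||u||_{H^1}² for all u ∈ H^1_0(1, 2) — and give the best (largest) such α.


α = (1/2 + π^2)/(1 + π^2)

Coercivity of a(·,·) on H^1_0(1, 2) means a(u, u) ≥ α ||u||_{H^1}² for every u ∈ H^1_0.
The interval has length L = 1, and Poincaré/coercivity depend only on L. Here a(u, u) = ∫(u')² + (1/2)·∫u².
Here 0 < c = 1/2 < 1. The condition a(u,u) ≥ α||u||_{H^1}² reads (1−α)∫(u')² ≥ (α−c)∫u². Any admissible α is ≤ 1 (rapidly oscillating u have ∫u²/∫(u')² → 0), and α = 1 would force 0 ≥ (1−c)∫u², impossible since c < 1; so 1−α > 0. By the sharp Poincaré inequality on H^1_0 of an interval of length L, ∫(u')² ≥ (π/L)²∫u² with equality for the first sine mode sin(π(x−x₀)/L) (x₀ the left endpoint), so the inequality holds for all u iff (1−α)(π/L)² ≥ α − c, i.e. α ≤ ((π/L)² + c)/((π/L)² + 1) = (1 + c(L/π)²)/(1 + (L/π)²). With (π/L)² = π^2 and c = 1/2, the largest admissible constant is α = ((π/L)² + c)/((π/L)² + 1).
Simplifying, α = (1/2 + π^2)/(1 + π^2).


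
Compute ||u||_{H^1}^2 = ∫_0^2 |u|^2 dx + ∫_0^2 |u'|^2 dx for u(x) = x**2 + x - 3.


||u||_{H^1}^2 = 416/15

The H^1 norm (squared) on an interval (0, L) is
  ||u||_{H^1}^2 = ∫_0^L u(x)^2 dx + ∫_0^L u'(x)^2 dx.
Compute u'(x) = 2*x + 1.
Then u(x)^2 = x**4 + 2*x**3 - 5*x**2 - 6*x + 9 and u'(x)^2 = 4*x**2 + 4*x + 1.
Integrate each monomial from 0 to 2 using ∫_0^2 c·x^n dx = c·2^(n+1)/(n+1):
  ∫_0^2 u(x)^2 dx = ∫_0^2 (x^4 + 2*x^3 - 5*x^2 - 6*x + 9) dx. Term by term:
    ∫_0^2 x^4 dx = 32/5;  ∫_0^2 2*x^3 dx = 8;  ∫_0^2 -5*x^2 dx = -40/3;
    ∫_0^2 -6*x dx = -12;  ∫_0^2 9 dx = 18.
  Sum: 32/5 + 8 − 40/3 − 12 + 18 = 106/15.
  ∫_0^2 u'(x)^2 dx = ∫_0^2 (4*x^2 + 4*x + 1) dx. Term by term:
    ∫_0^2 4*x^2 dx = 32/3;  ∫_0^2 4*x dx = 8;  ∫_0^2 1 dx = 2.
  Sum: 32/3 + 8 + 2 = 62/3.
Adding: ||u||_{H^1}^2 = 106/15 + 62/3 = 416/15.


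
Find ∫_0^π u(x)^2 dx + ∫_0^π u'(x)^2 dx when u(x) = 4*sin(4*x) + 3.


||u||_{H^1(0,π)}^2 = 145*π

u'(x) = 16*cos(4*x).
Expand u² and (u')² and integrate term by term on (0, π), using: for integers n ≥ 1, ∫_0^π sin²(nx) dx = ∫_0^π cos²(nx) dx = π/2; for n ≠ n', ∫_0^π sin(nx)sin(n'x) dx = ∫_0^π cos(nx)cos(n'x) dx = 0; and by product-to-sum, ∫_0^π sin(nx)cos(n'x) dx = ½∫_0^π [sin((n+n')x) + sin((n−n')x)] dx, which is 0 when n+n' is even and 2n/(n²−n'²) when n+n' is odd (it need not vanish on (0, π)). For the constant mode: ∫_0^π 1 dx = π, ∫_0^π cos(nx) dx = 0, ∫_0^π sin(nx) dx = (1−(−1)^n)/n.
  u² squared terms: (3)²·∫1 dx = 9·π = 9*π;  (4)²·∫sin(4x)² dx = 16·π/2 = 8*π.
  u² cross terms: 2·(3)·(4)·∫1·sin(4x) dx = 24·(0) = 0.
  So ∫_0^π u² dx = 9*π + 8*π + 0 = 17*π.
  (u')² squared terms: (16)²·∫cos(4x)² dx = 256·π/2 = 128*π.
  So ∫_0^π (u')² dx = 128*π.
||u||_{H^1}^2 = (17*π) + (128*π) = 145*π.


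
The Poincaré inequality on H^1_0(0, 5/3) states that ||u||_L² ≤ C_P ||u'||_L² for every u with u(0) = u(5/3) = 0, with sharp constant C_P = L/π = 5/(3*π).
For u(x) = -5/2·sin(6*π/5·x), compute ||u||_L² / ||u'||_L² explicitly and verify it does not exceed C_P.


||u||_L² / ||u'||_L² = 5/(6*π) < C_P = 5/(3*π).

u(x) = -5/2·sin(6*π/5·x), so u'(x) = -3*π*cos(6*π*x/5).
Writing u(x) = A·sin(kπx/L) with A = -5/2 and k = 2, use ∫_0^L sin²(kπx/L) dx = L/2 and ∫_0^L cos²(kπx/L) dx = L/2.
u² = 25/4·sin²(6*π/5·x) and (u')² = 9*π^2·cos²(6*π/5·x), and each of sin², cos² integrates to L/2 = 5/6 over (0, 5/3).
∫_0^5/3 u² dx = 125/24, so ||u||_L² = 5*sqrt(30)/12.
∫_0^5/3 (u')² dx = 15*π^2/2, so ||u'||_L² = sqrt(30)*π/2.
Ratio ||u||_L² / ||u'||_L² = 5/(6*π).
Sharp Poincaré constant on H^1_0(0, 5/3) is C_P = L/π = 5/(3*π), achieved by sin(3*π/5·x).
This is the k = 2 harmonic; the ratio L/(kπ) is strictly less than C_P = L/π, consistent with the sharp inequality ||u||_L² ≤ C_P ||u'||_L².


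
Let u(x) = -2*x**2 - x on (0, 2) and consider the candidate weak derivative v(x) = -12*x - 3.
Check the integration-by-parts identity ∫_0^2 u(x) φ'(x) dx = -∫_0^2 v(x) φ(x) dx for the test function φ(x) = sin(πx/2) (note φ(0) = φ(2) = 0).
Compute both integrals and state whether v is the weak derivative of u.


LHS = 20/π, RHS = 60/π. No, v is not the weak derivative of u.

u(x) = -2*x**2 - x, classical derivative u'(x) = -4*x - 1.
φ(x) = sin(πx/2), so φ'(x) = π*cos(π*x/2)/2.
Note φ(0) = φ(2) = 0, so the boundary term u·φ vanishes.
LHS = ∫_0^2 u(x) φ'(x) dx = ∫_0^2 (-π*x^2*cos(π*x/2) - π*x*cos(π*x/2)/2) dx. Term by term:
  ∫_0^2 -π*x^2*cos(π*x/2) dx = 16/π;  ∫_0^2 -π*x*cos(π*x/2)/2 dx = 4/π.
Sum: 16/π + 4/π = 20/π.
So LHS = 20/π.
∫_0^2 v(x) φ(x) dx = ∫_0^2 (-12*x*sin(π*x/2) - 3*sin(π*x/2)) dx. Term by term:
  ∫_0^2 -3*sin(π*x/2) dx = -12/π;  ∫_0^2 -12*x*sin(π*x/2) dx = -48/π.
Sum: -12/π − 48/π = -60/π.
So RHS = -∫_0^2 v(x) φ(x) dx = 60/π.
LHS − RHS = -40/π ≠ 0, so the identity fails.
(For a valid weak derivative the identity must hold for EVERY test function, in particular this one. The failure shows v is NOT the weak derivative of u.)
Correct weak derivative would be u'(x) = -4*x - 1.


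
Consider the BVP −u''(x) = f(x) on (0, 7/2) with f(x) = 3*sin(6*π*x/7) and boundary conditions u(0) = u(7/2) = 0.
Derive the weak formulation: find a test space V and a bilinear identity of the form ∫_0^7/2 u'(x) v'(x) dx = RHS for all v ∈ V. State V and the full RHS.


V = H^1_0(0, 7/2) (so v(0) = v(7/2) = 0); weak form: ∫_0^7/2 u'v' dx = ∫_0^7/2 (3*sin(6*π*x/7)) v dx for all v ∈ V.

Multiply both sides by a test function v and integrate from 0 to 7/2:
  ∫_0^7/2 −u''(x) v(x) dx = ∫_0^7/2 f(x) v(x) dx.
Integrate the LHS by parts once:
  ∫_0^7/2 −u'' v dx = −[u'(x) v(x)]_0^7/2 + ∫_0^7/2 u'(x) v'(x) dx.
Thus ∫_0^7/2 u'(x) v'(x) dx = ∫_0^7/2 f(x) v(x) dx + [u'(x) v(x)]_0^7/2.
Choose V so that boundary terms are either known or forced to vanish.
u is Dirichlet: u(0) = u(7/2) = 0. Let V = H^1_0(0, 7/2); then v(0) = v(7/2) = 0, and [u' v]_0^7/2 = 0.
Weak formulation: find u (satisfying any essential BC) such that ∫_0^7/2 u'(x) v'(x) dx = ∫_0^7/2 f v dx for all v ∈ V.
Substituting f(x) = 3*sin(6*π*x/7), the right-hand side is ∫_0^7/2 (3*sin(6*π*x/7)) v dx.


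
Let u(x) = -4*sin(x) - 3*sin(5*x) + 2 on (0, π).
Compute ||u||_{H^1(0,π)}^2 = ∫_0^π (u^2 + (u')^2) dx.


||u||_{H^1(0,π)}^2 = -184/5 + 137*π

u'(x) = -4*cos(x) - 15*cos(5*x).
Expand u² and (u')² and integrate term by term on (0, π), using: for integers n ≥ 1, ∫_0^π sin²(nx) dx = ∫_0^π cos²(nx) dx = π/2; for n ≠ n', ∫_0^π sin(nx)sin(n'x) dx = ∫_0^π cos(nx)cos(n'x) dx = 0; and by product-to-sum, ∫_0^π sin(nx)cos(n'x) dx = ½∫_0^π [sin((n+n')x) + sin((n−n')x)] dx, which is 0 when n+n' is even and 2n/(n²−n'²) when n+n' is odd (it need not vanish on (0, π)). For the constant mode: ∫_0^π 1 dx = π, ∫_0^π cos(nx) dx = 0, ∫_0^π sin(nx) dx = (1−(−1)^n)/n.
  u² squared terms: (2)²·∫1 dx = 4·π = 4*π;  (-4)²·∫sin(x)² dx = 16·π/2 = 8*π;  (-3)²·∫sin(5x)² dx = 9·π/2 = 9*π/2.
  u² cross terms: 2·(2)·(-4)·∫1·sin(x) dx = -16·(2) = -32;  2·(2)·(-3)·∫1·sin(5x) dx = -12·(2/5) = -24/5;  2·(-4)·(-3)·∫sin(x)·sin(5x) dx = 24·(0) = 0.
  So ∫_0^π u² dx = 4*π + 8*π + 9*π/2 − 32 − 24/5 + 0 = -184/5 + 33*π/2.
  (u')² squared terms: (-15)²·∫cos(5x)² dx = 225·π/2 = 225*π/2;  (-4)²·∫cos(x)² dx = 16·π/2 = 8*π.
  (u')² cross terms: 2·(-15)·(-4)·∫cos(5x)·cos(x) dx = 120·(0) = 0.
  So ∫_0^π (u')² dx = 225*π/2 + 8*π + 0 = 241*π/2.
||u||_{H^1}^2 = (-184/5 + 33*π/2) + (241*π/2) = -184/5 + 137*π.


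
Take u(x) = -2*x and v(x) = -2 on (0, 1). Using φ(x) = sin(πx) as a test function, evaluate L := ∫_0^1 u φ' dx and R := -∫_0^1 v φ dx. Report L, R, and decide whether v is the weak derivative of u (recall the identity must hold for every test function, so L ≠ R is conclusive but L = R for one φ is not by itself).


LHS = 4/π, RHS = 4/π. Yes, v = u' weakly.

u(x) = -2*x, classical derivative u'(x) = -2.
φ(x) = sin(πx), so φ'(x) = π*cos(π*x).
Note φ(0) = φ(1) = 0, so the boundary term u·φ vanishes.
LHS = ∫_0^1 u(x) φ'(x) dx = ∫_0^1 (-2*π*x*cos(π*x)) dx. Term by term:
  ∫_0^1 -2*π*x*cos(π*x) dx = 4/π.
So LHS = 4/π.
∫_0^1 v(x) φ(x) dx = ∫_0^1 (-2*sin(π*x)) dx. Term by term:
  ∫_0^1 -2*sin(π*x) dx = -4/π.
So RHS = -∫_0^1 v(x) φ(x) dx = 4/π.
LHS = RHS, so the identity holds for this test φ.
Moreover u is smooth here and v(x) = u'(x) = -2 pointwise, so the identity holds for every test function. Hence v is the weak derivative of u.


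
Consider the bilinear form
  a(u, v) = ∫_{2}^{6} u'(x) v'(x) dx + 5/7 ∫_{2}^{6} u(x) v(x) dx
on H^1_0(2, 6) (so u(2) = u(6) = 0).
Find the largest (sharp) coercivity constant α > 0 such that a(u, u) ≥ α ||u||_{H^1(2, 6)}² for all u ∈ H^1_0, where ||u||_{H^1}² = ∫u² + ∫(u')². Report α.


α = (π^2 + 80/7)/(π^2 + 16)

Coercivity of a(·,·) on H^1_0(2, 6) means a(u, u) ≥ α ||u||_{H^1}² for every u ∈ H^1_0.
The interval has length L = 4, and Poincaré/coercivity depend only on L. Here a(u, u) = ∫(u')² + (5/7)·∫u².
Here 0 < c = 5/7 < 1. The condition a(u,u) ≥ α||u||_{H^1}² reads (1−α)∫(u')² ≥ (α−c)∫u². Any admissible α is ≤ 1 (rapidly oscillating u have ∫u²/∫(u')² → 0), and α = 1 would force 0 ≥ (1−c)∫u², impossible since c < 1; so 1−α > 0. By the sharp Poincaré inequality on H^1_0 of an interval of length L, ∫(u')² ≥ (π/L)²∫u² with equality for the first sine mode sin(π(x−x₀)/L) (x₀ the left endpoint), so the inequality holds for all u iff (1−α)(π/L)² ≥ α − c, i.e. α ≤ ((π/L)² + c)/((π/L)² + 1) = (1 + c(L/π)²)/(1 + (L/π)²). With (π/L)² = π^2/16 and c = 5/7, the largest admissible constant is α = ((π/L)² + c)/((π/L)² + 1).
Simplifying, α = (π^2 + 80/7)/(π^2 + 16).
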